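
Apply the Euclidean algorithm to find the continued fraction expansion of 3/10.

[0; 3, 3]

Run the Euclidean algorithm on 3 and 10; the successive quotients are the partial quotients a_0, a_1, ... (each step inverts the fractional part left over by the previous one):
  3 = 0*10 + 3, so a_0 = 0.
  10 = 3*3 + 1, so a_1 = 3.
  3 = 3*1 + 0, so a_2 = 3.
The remainder reaches 0 after 3 divisions, so the expansion has 3 partial quotients, read off in order.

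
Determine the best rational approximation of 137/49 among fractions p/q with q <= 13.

Expand x = 137/49 as a continued fraction with the Euclidean algorithm:
  137 = 2*49 + 39, so a_0 = 2.
  49 = 1*39 + 10, so a_1 = 1.
  39 = 3*10 + 9, so a_2 = 3.
  10 = 1*9 + 1, so a_3 = 1.
  9 = 9*1 + 0, so a_4 = 9.
so x = [2; 1, 3, 1, 9].
Convergents (p_i = a_i*p_{i-1} + p_{i-2}, q_i = a_i*q_{i-1} + q_{i-2} with p_{-2}=0, p_{-1}=1, q_{-2}=1, q_{-1}=0), until the denominator exceeds 13:
  i=0: a_0=2, p_0 = 2*1 + 0 = 2, q_0 = 2*0 + 1 = 1.
  i=1: a_1=1, p_1 = 1*2 + 1 = 3, q_1 = 1*1 + 0 = 1.
  i=2: a_2=3, p_2 = 3*3 + 2 = 11, q_2 = 3*1 + 1 = 4.
  i=3: a_3=1, p_3 = 1*11 + 3 = 14, q_3 = 1*4 + 1 = 5.
  i=4: a_4=9, p_4 = 9*14 + 11 = 137, q_4 = 9*5 + 4 = 49.
q_4 = 49 > 13, so the last convergent with denominator <= 13 is p_3/q_3 = 14/5.
The closest fraction with denominator <= 13 is either p_3/q_3 or the intermediate fraction (k*p_3 + p_2)/(k*q_3 + q_2) with the largest k >= 1 whose denominator stays <= 13; these approach x as k grows, and every other convergent or intermediate fraction in range is farther away.
Largest k: floor((13 - q_2)/q_3) = floor((13 - 4)/5) = 1.
That gives (1*14 + 11)/(1*5 + 4) = 25/9.
Compare the errors: |x - 14/5| = |137*5 - 14*49|/(49*5) = 1/245, and |x - 25/9| = |137*9 - 25*49|/(49*9) = 8/441.
Cross-multiplying, 1*441 = 441 < 1960 = 8*245, so 1/245 is smaller: the convergent 14/5 is closer to x than 25/9.

14/5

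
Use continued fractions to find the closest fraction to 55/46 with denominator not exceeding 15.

Expand x = 55/46 as a continued fraction with the Euclidean algorithm:
  55 = 1*46 + 9, so a_0 = 1.
  46 = 5*9 + 1, so a_1 = 5.
  9 = 9*1 + 0, so a_2 = 9.
so x = [1; 5, 9].
Convergents (p_i = a_i*p_{i-1} + p_{i-2}, q_i = a_i*q_{i-1} + q_{i-2} with p_{-2}=0, p_{-1}=1, q_{-2}=1, q_{-1}=0), until the denominator exceeds 15:
  i=0: a_0=1, p_0 = 1*1 + 0 = 1, q_0 = 1*0 + 1 = 1.
  i=1: a_1=5, p_1 = 5*1 + 1 = 6, q_1 = 5*1 + 0 = 5.
  i=2: a_2=9, p_2 = 9*6 + 1 = 55, q_2 = 9*5 + 1 = 46.
q_2 = 46 > 15, so the last convergent with denominator <= 15 is p_1/q_1 = 6/5.
The closest fraction with denominator <= 15 is either p_1/q_1 or the intermediate fraction (k*p_1 + p_0)/(k*q_1 + q_0) with the largest k >= 1 whose denominator stays <= 15; these approach x as k grows, and every other convergent or intermediate fraction in range is farther away.
Largest k: floor((15 - q_0)/q_1) = floor((15 - 1)/5) = 2.
That gives (2*6 + 1)/(2*5 + 1) = 13/11.
Compare the errors: |x - 6/5| = |55*5 - 6*46|/(46*5) = 1/230, and |x - 13/11| = |55*11 - 13*46|/(46*11) = 7/506.
Cross-multiplying, 1*506 = 506 < 1610 = 7*230, so 1/230 is smaller: the convergent 6/5 is closer to x than 13/11.

6/5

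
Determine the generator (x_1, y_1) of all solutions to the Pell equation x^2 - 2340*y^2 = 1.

(x, y) = (33281, 688)

First expand sqrt(2340) as a continued fraction. With x_i = (sqrt(2340) + m_i)/d_i and (m_0, d_0) = (0, 1): a_0 = floor(sqrt(2340)) = 48, since 48^2 = 2304 <= 2340 < 2401 = 49^2.
Iterate m_{i+1} = d_i*a_i - m_i, d_{i+1} = (2340 - m_{i+1}^2)/d_i, a_{i+1} = floor((a_0 + m_{i+1})/d_{i+1}):
  m_1 = 1*48 - 0 = 48, d_1 = (2340 - 48^2)/1 = 36/1 = 36, a_1 = floor((48 + 48)/36) = 2.
  m_2 = 36*2 - 48 = 24, d_2 = (2340 - 24^2)/36 = 1764/36 = 49, a_2 = floor((48 + 24)/49) = 1.
  m_3 = 49*1 - 24 = 25, d_3 = (2340 - 25^2)/49 = 1715/49 = 35, a_3 = floor((48 + 25)/35) = 2.
  m_4 = 35*2 - 25 = 45, d_4 = (2340 - 45^2)/35 = 315/35 = 9, a_4 = floor((48 + 45)/9) = 10.
  m_5 = 9*10 - 45 = 45, d_5 = (2340 - 45^2)/9 = 315/9 = 35, a_5 = floor((48 + 45)/35) = 2.
  m_6 = 35*2 - 45 = 25, d_6 = (2340 - 25^2)/35 = 1715/35 = 49, a_6 = floor((48 + 25)/49) = 1.
  m_7 = 49*1 - 25 = 24, d_7 = (2340 - 24^2)/49 = 1764/49 = 36, a_7 = floor((48 + 24)/36) = 2.
  m_8 = 36*2 - 24 = 48, d_8 = (2340 - 48^2)/36 = 36/36 = 1, a_8 = floor((48 + 48)/1) = 96.
  m_9 = 1*96 - 48 = 48, d_9 = (2340 - 48^2)/1 = 36/1 = 36: (m_9, d_9) = (m_1, d_1) = (48, 36), so from here the quotients repeat a_1, ..., a_8; the period length is 8.
So sqrt(2340) = [48; (2, 1, 2, 10, 2, 1, 2, 96)] with period length k = 8.
k is even, so the fundamental solution of x^2 - 2340y^2 = 1 is (p_{k-1}, q_{k-1}) = (p_7, q_7); compute convergents through index 7.
Convergents (p_i = a_i*p_{i-1} + p_{i-2}, q_i = a_i*q_{i-1} + q_{i-2} with p_{-2}=0, p_{-1}=1, q_{-2}=1, q_{-1}=0):
  i=0: a_0=48, p_0 = 48*1 + 0 = 48, q_0 = 48*0 + 1 = 1.
  i=1: a_1=2, p_1 = 2*48 + 1 = 97, q_1 = 2*1 + 0 = 2.
  i=2: a_2=1, p_2 = 1*97 + 48 = 145, q_2 = 1*2 + 1 = 3.
  i=3: a_3=2, p_3 = 2*145 + 97 = 387, q_3 = 2*3 + 2 = 8.
  i=4: a_4=10, p_4 = 10*387 + 145 = 4015, q_4 = 10*8 + 3 = 83.
  i=5: a_5=2, p_5 = 2*4015 + 387 = 8417, q_5 = 2*83 + 8 = 174.
  i=6: a_6=1, p_6 = 1*8417 + 4015 = 12432, q_6 = 1*174 + 83 = 257.
  i=7: a_7=2, p_7 = 2*12432 + 8417 = 33281, q_7 = 2*257 + 174 = 688.
Check: 33281^2 - 2340*688^2 = 1107624961 - 1107624960 = 1, so (x, y) = (33281, 688) solves the equation, and by the theorem it is the least positive solution.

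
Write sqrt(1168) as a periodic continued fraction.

Write x_i = (sqrt(1168) + m_i)/d_i with (m_0, d_0) = (0, 1). a_0 = floor(sqrt(1168)) = 34, since 34^2 = 1156 <= 1168 < 1225 = 35^2.
Iterate m_{i+1} = d_i*a_i - m_i, d_{i+1} = (1168 - m_{i+1}^2)/d_i, a_{i+1} = floor((a_0 + m_{i+1})/d_{i+1}):
  m_1 = 1*34 - 0 = 34, d_1 = (1168 - 34^2)/1 = 12/1 = 12, a_1 = floor((34 + 34)/12) = 5.
  m_2 = 12*5 - 34 = 26, d_2 = (1168 - 26^2)/12 = 492/12 = 41, a_2 = floor((34 + 26)/41) = 1.
  m_3 = 41*1 - 26 = 15, d_3 = (1168 - 15^2)/41 = 943/41 = 23, a_3 = floor((34 + 15)/23) = 2.
  m_4 = 23*2 - 15 = 31, d_4 = (1168 - 31^2)/23 = 207/23 = 9, a_4 = floor((34 + 31)/9) = 7.
  m_5 = 9*7 - 31 = 32, d_5 = (1168 - 32^2)/9 = 144/9 = 16, a_5 = floor((34 + 32)/16) = 4.
  m_6 = 16*4 - 32 = 32, d_6 = (1168 - 32^2)/16 = 144/16 = 9, a_6 = floor((34 + 32)/9) = 7.
  m_7 = 9*7 - 32 = 31, d_7 = (1168 - 31^2)/9 = 207/9 = 23, a_7 = floor((34 + 31)/23) = 2.
  m_8 = 23*2 - 31 = 15, d_8 = (1168 - 15^2)/23 = 943/23 = 41, a_8 = floor((34 + 15)/41) = 1.
  m_9 = 41*1 - 15 = 26, d_9 = (1168 - 26^2)/41 = 492/41 = 12, a_9 = floor((34 + 26)/12) = 5.
  m_10 = 12*5 - 26 = 34, d_10 = (1168 - 34^2)/12 = 12/12 = 1, a_10 = floor((34 + 34)/1) = 68.
  m_11 = 1*68 - 34 = 34, d_11 = (1168 - 34^2)/1 = 12/1 = 12: (m_11, d_11) = (m_1, d_1) = (34, 12), so from here the quotients repeat a_1, ..., a_10; the period length is 10.
Hence the expansion of sqrt(1168) is a_0 = 34 followed by the repeating block 5, 1, 2, 7, 4, 7, 2, 1, 5, 68 (period 10).

[34; (5, 1, 2, 7, 4, 7, 2, 1, 5, 68)]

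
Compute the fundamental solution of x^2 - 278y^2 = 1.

First expand sqrt(278) as a continued fraction. With x_i = (sqrt(278) + m_i)/d_i and (m_0, d_0) = (0, 1): a_0 = floor(sqrt(278)) = 16, since 16^2 = 256 <= 278 < 289 = 17^2.
Iterate m_{i+1} = d_i*a_i - m_i, d_{i+1} = (278 - m_{i+1}^2)/d_i, a_{i+1} = floor((a_0 + m_{i+1})/d_{i+1}):
  m_1 = 1*16 - 0 = 16, d_1 = (278 - 16^2)/1 = 22/1 = 22, a_1 = floor((16 + 16)/22) = 1.
  m_2 = 22*1 - 16 = 6, d_2 = (278 - 6^2)/22 = 242/22 = 11, a_2 = floor((16 + 6)/11) = 2.
  m_3 = 11*2 - 6 = 16, d_3 = (278 - 16^2)/11 = 22/11 = 2, a_3 = floor((16 + 16)/2) = 16.
  m_4 = 2*16 - 16 = 16, d_4 = (278 - 16^2)/2 = 22/2 = 11, a_4 = floor((16 + 16)/11) = 2.
  m_5 = 11*2 - 16 = 6, d_5 = (278 - 6^2)/11 = 242/11 = 22, a_5 = floor((16 + 6)/22) = 1.
  m_6 = 22*1 - 6 = 16, d_6 = (278 - 16^2)/22 = 22/22 = 1, a_6 = floor((16 + 16)/1) = 32.
  m_7 = 1*32 - 16 = 16, d_7 = (278 - 16^2)/1 = 22/1 = 22: (m_7, d_7) = (m_1, d_1) = (16, 22), so from here the quotients repeat a_1, ..., a_6; the period length is 6.
So sqrt(278) = [16; (1, 2, 16, 2, 1, 32)] with period length k = 6.
k is even, so the fundamental solution of x^2 - 278y^2 = 1 is (p_{k-1}, q_{k-1}) = (p_5, q_5); compute convergents through index 5.
Convergents (p_i = a_i*p_{i-1} + p_{i-2}, q_i = a_i*q_{i-1} + q_{i-2} with p_{-2}=0, p_{-1}=1, q_{-2}=1, q_{-1}=0):
  i=0: a_0=16, p_0 = 16*1 + 0 = 16, q_0 = 16*0 + 1 = 1.
  i=1: a_1=1, p_1 = 1*16 + 1 = 17, q_1 = 1*1 + 0 = 1.
  i=2: a_2=2, p_2 = 2*17 + 16 = 50, q_2 = 2*1 + 1 = 3.
  i=3: a_3=16, p_3 = 16*50 + 17 = 817, q_3 = 16*3 + 1 = 49.
  i=4: a_4=2, p_4 = 2*817 + 50 = 1684, q_4 = 2*49 + 3 = 101.
  i=5: a_5=1, p_5 = 1*1684 + 817 = 2501, q_5 = 1*101 + 49 = 150.
Check: 2501^2 - 278*150^2 = 6255001 - 6255000 = 1, so (x, y) = (2501, 150) solves the equation, and by the theorem it is the least positive solution.

(x, y) = (2501, 150)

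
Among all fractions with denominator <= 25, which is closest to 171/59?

29/10

Expand x = 171/59 as a continued fraction with the Euclidean algorithm:
  171 = 2*59 + 53, so a_0 = 2.
  59 = 1*53 + 6, so a_1 = 1.
  53 = 8*6 + 5, so a_2 = 8.
  6 = 1*5 + 1, so a_3 = 1.
  5 = 5*1 + 0, so a_4 = 5.
so x = [2; 1, 8, 1, 5].
Convergents (p_i = a_i*p_{i-1} + p_{i-2}, q_i = a_i*q_{i-1} + q_{i-2} with p_{-2}=0, p_{-1}=1, q_{-2}=1, q_{-1}=0), until the denominator exceeds 25:
  i=0: a_0=2, p_0 = 2*1 + 0 = 2, q_0 = 2*0 + 1 = 1.
  i=1: a_1=1, p_1 = 1*2 + 1 = 3, q_1 = 1*1 + 0 = 1.
  i=2: a_2=8, p_2 = 8*3 + 2 = 26, q_2 = 8*1 + 1 = 9.
  i=3: a_3=1, p_3 = 1*26 + 3 = 29, q_3 = 1*9 + 1 = 10.
  i=4: a_4=5, p_4 = 5*29 + 26 = 171, q_4 = 5*10 + 9 = 59.
q_4 = 59 > 25, so the last convergent with denominator <= 25 is p_3/q_3 = 29/10.
The closest fraction with denominator <= 25 is either p_3/q_3 or the intermediate fraction (k*p_3 + p_2)/(k*q_3 + q_2) with the largest k >= 1 whose denominator stays <= 25; these approach x as k grows, and every other convergent or intermediate fraction in range is farther away.
Largest k: floor((25 - q_2)/q_3) = floor((25 - 9)/10) = 1.
That gives (1*29 + 26)/(1*10 + 9) = 55/19.
Compare the errors: |x - 29/10| = |171*10 - 29*59|/(59*10) = 1/590, and |x - 55/19| = |171*19 - 55*59|/(59*19) = 4/1121.
Cross-multiplying, 1*1121 = 1121 < 2360 = 4*590, so 1/590 is smaller: the convergent 29/10 is closer to x than 55/19.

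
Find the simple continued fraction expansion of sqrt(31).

Write x_i = (sqrt(31) + m_i)/d_i with (m_0, d_0) = (0, 1). a_0 = floor(sqrt(31)) = 5, since 5^2 = 25 <= 31 < 36 = 6^2.
Iterate m_{i+1} = d_i*a_i - m_i, d_{i+1} = (31 - m_{i+1}^2)/d_i, a_{i+1} = floor((a_0 + m_{i+1})/d_{i+1}):
  m_1 = 1*5 - 0 = 5, d_1 = (31 - 5^2)/1 = 6/1 = 6, a_1 = floor((5 + 5)/6) = 1.
  m_2 = 6*1 - 5 = 1, d_2 = (31 - 1^2)/6 = 30/6 = 5, a_2 = floor((5 + 1)/5) = 1.
  m_3 = 5*1 - 1 = 4, d_3 = (31 - 4^2)/5 = 15/5 = 3, a_3 = floor((5 + 4)/3) = 3.
  m_4 = 3*3 - 4 = 5, d_4 = (31 - 5^2)/3 = 6/3 = 2, a_4 = floor((5 + 5)/2) = 5.
  m_5 = 2*5 - 5 = 5, d_5 = (31 - 5^2)/2 = 6/2 = 3, a_5 = floor((5 + 5)/3) = 3.
  m_6 = 3*3 - 5 = 4, d_6 = (31 - 4^2)/3 = 15/3 = 5, a_6 = floor((5 + 4)/5) = 1.
  m_7 = 5*1 - 4 = 1, d_7 = (31 - 1^2)/5 = 30/5 = 6, a_7 = floor((5 + 1)/6) = 1.
  m_8 = 6*1 - 1 = 5, d_8 = (31 - 5^2)/6 = 6/6 = 1, a_8 = floor((5 + 5)/1) = 10.
  m_9 = 1*10 - 5 = 5, d_9 = (31 - 5^2)/1 = 6/1 = 6: (m_9, d_9) = (m_1, d_1) = (5, 6), so from here the quotients repeat a_1, ..., a_8; the period length is 8.
Hence the expansion of sqrt(31) is a_0 = 5 followed by the repeating block 1, 1, 3, 5, 3, 1, 1, 10 (period 8).

[5; (1, 1, 3, 5, 3, 1, 1, 10)]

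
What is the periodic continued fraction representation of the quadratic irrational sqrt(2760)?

Write x_i = (sqrt(2760) + m_i)/d_i with (m_0, d_0) = (0, 1). a_0 = floor(sqrt(2760)) = 52, since 52^2 = 2704 <= 2760 < 2809 = 53^2.
Iterate m_{i+1} = d_i*a_i - m_i, d_{i+1} = (2760 - m_{i+1}^2)/d_i, a_{i+1} = floor((a_0 + m_{i+1})/d_{i+1}):
  m_1 = 1*52 - 0 = 52, d_1 = (2760 - 52^2)/1 = 56/1 = 56, a_1 = floor((52 + 52)/56) = 1.
  m_2 = 56*1 - 52 = 4, d_2 = (2760 - 4^2)/56 = 2744/56 = 49, a_2 = floor((52 + 4)/49) = 1.
  m_3 = 49*1 - 4 = 45, d_3 = (2760 - 45^2)/49 = 735/49 = 15, a_3 = floor((52 + 45)/15) = 6.
  m_4 = 15*6 - 45 = 45, d_4 = (2760 - 45^2)/15 = 735/15 = 49, a_4 = floor((52 + 45)/49) = 1.
  m_5 = 49*1 - 45 = 4, d_5 = (2760 - 4^2)/49 = 2744/49 = 56, a_5 = floor((52 + 4)/56) = 1.
  m_6 = 56*1 - 4 = 52, d_6 = (2760 - 52^2)/56 = 56/56 = 1, a_6 = floor((52 + 52)/1) = 104.
  m_7 = 1*104 - 52 = 52, d_7 = (2760 - 52^2)/1 = 56/1 = 56: (m_7, d_7) = (m_1, d_1) = (52, 56), so from here the quotients repeat a_1, ..., a_6; the period length is 6.
Hence the expansion of sqrt(2760) is a_0 = 52 followed by the repeating block 1, 1, 6, 1, 1, 104 (period 6).

[52; (1, 1, 6, 1, 1, 104)]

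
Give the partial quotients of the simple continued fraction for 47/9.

[5; 4, 2]

Run the Euclidean algorithm on 47 and 9; the successive quotients are the partial quotients a_0, a_1, ... (each step inverts the fractional part left over by the previous one):
  47 = 5*9 + 2, so a_0 = 5.
  9 = 4*2 + 1, so a_1 = 4.
  2 = 2*1 + 0, so a_2 = 2.
The remainder reaches 0 after 3 divisions, so the expansion has 3 partial quotients, read off in order.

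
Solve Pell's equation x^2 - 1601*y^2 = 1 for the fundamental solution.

(x, y) = (3201, 80)

First expand sqrt(1601) as a continued fraction. With x_i = (sqrt(1601) + m_i)/d_i and (m_0, d_0) = (0, 1): a_0 = floor(sqrt(1601)) = 40, since 40^2 = 1600 <= 1601 < 1681 = 41^2.
Iterate m_{i+1} = d_i*a_i - m_i, d_{i+1} = (1601 - m_{i+1}^2)/d_i, a_{i+1} = floor((a_0 + m_{i+1})/d_{i+1}):
  m_1 = 1*40 - 0 = 40, d_1 = (1601 - 40^2)/1 = 1/1 = 1, a_1 = floor((40 + 40)/1) = 80.
  m_2 = 1*80 - 40 = 40, d_2 = (1601 - 40^2)/1 = 1/1 = 1: (m_2, d_2) = (m_1, d_1) = (40, 1), so from here the quotient a_1 repeats; the period length is 1.
So sqrt(1601) = [40; (80)] with period length k = 1.
k is odd, so (p_{k-1}, q_{k-1}) only solves x^2 - 1601y^2 = -1 and the fundamental solution of x^2 - 1601y^2 = 1 is (p_{2k-1}, q_{2k-1}) = (p_1, q_1); compute convergents through index 1, running through the period twice.
Convergents (p_i = a_i*p_{i-1} + p_{i-2}, q_i = a_i*q_{i-1} + q_{i-2} with p_{-2}=0, p_{-1}=1, q_{-2}=1, q_{-1}=0):
  i=0: a_0=40, p_0 = 40*1 + 0 = 40, q_0 = 40*0 + 1 = 1.
  i=1: a_1=80, p_1 = 80*40 + 1 = 3201, q_1 = 80*1 + 0 = 80.
Indeed p_0^2 - 1601*q_0^2 = 1600 - 1601 = -1, not +1.
Check: 3201^2 - 1601*80^2 = 10246401 - 10246400 = 1, so (x, y) = (3201, 80) solves the equation, and by the theorem it is the least positive solution.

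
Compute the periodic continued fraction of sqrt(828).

[28; (1, 3, 2, 3, 1, 56)]

Write x_i = (sqrt(828) + m_i)/d_i with (m_0, d_0) = (0, 1). a_0 = floor(sqrt(828)) = 28, since 28^2 = 784 <= 828 < 841 = 29^2.
Iterate m_{i+1} = d_i*a_i - m_i, d_{i+1} = (828 - m_{i+1}^2)/d_i, a_{i+1} = floor((a_0 + m_{i+1})/d_{i+1}):
  m_1 = 1*28 - 0 = 28, d_1 = (828 - 28^2)/1 = 44/1 = 44, a_1 = floor((28 + 28)/44) = 1.
  m_2 = 44*1 - 28 = 16, d_2 = (828 - 16^2)/44 = 572/44 = 13, a_2 = floor((28 + 16)/13) = 3.
  m_3 = 13*3 - 16 = 23, d_3 = (828 - 23^2)/13 = 299/13 = 23, a_3 = floor((28 + 23)/23) = 2.
  m_4 = 23*2 - 23 = 23, d_4 = (828 - 23^2)/23 = 299/23 = 13, a_4 = floor((28 + 23)/13) = 3.
  m_5 = 13*3 - 23 = 16, d_5 = (828 - 16^2)/13 = 572/13 = 44, a_5 = floor((28 + 16)/44) = 1.
  m_6 = 44*1 - 16 = 28, d_6 = (828 - 28^2)/44 = 44/44 = 1, a_6 = floor((28 + 28)/1) = 56.
  m_7 = 1*56 - 28 = 28, d_7 = (828 - 28^2)/1 = 44/1 = 44: (m_7, d_7) = (m_1, d_1) = (28, 44), so from here the quotients repeat a_1, ..., a_6; the period length is 6.
Hence the expansion of sqrt(828) is a_0 = 28 followed by the repeating block 1, 3, 2, 3, 1, 56 (period 6).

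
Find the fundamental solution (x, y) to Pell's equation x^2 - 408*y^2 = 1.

First expand sqrt(408) as a continued fraction. With x_i = (sqrt(408) + m_i)/d_i and (m_0, d_0) = (0, 1): a_0 = floor(sqrt(408)) = 20, since 20^2 = 400 <= 408 < 441 = 21^2.
Iterate m_{i+1} = d_i*a_i - m_i, d_{i+1} = (408 - m_{i+1}^2)/d_i, a_{i+1} = floor((a_0 + m_{i+1})/d_{i+1}):
  m_1 = 1*20 - 0 = 20, d_1 = (408 - 20^2)/1 = 8/1 = 8, a_1 = floor((20 + 20)/8) = 5.
  m_2 = 8*5 - 20 = 20, d_2 = (408 - 20^2)/8 = 8/8 = 1, a_2 = floor((20 + 20)/1) = 40.
  m_3 = 1*40 - 20 = 20, d_3 = (408 - 20^2)/1 = 8/1 = 8: (m_3, d_3) = (m_1, d_1) = (20, 8), so from here the quotients repeat a_1, a_2; the period length is 2.
So sqrt(408) = [20; (5, 40)] with period length k = 2.
k is even, so the fundamental solution of x^2 - 408y^2 = 1 is (p_{k-1}, q_{k-1}) = (p_1, q_1); compute convergents through index 1.
Convergents (p_i = a_i*p_{i-1} + p_{i-2}, q_i = a_i*q_{i-1} + q_{i-2} with p_{-2}=0, p_{-1}=1, q_{-2}=1, q_{-1}=0):
  i=0: a_0=20, p_0 = 20*1 + 0 = 20, q_0 = 20*0 + 1 = 1.
  i=1: a_1=5, p_1 = 5*20 + 1 = 101, q_1 = 5*1 + 0 = 5.
Check: 101^2 - 408*5^2 = 10201 - 10200 = 1, so (x, y) = (101, 5) solves the equation, and by the theorem it is the least positive solution.

(x, y) = (101, 5)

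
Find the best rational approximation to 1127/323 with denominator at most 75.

Expand x = 1127/323 as a continued fraction with the Euclidean algorithm:
  1127 = 3*323 + 158, so a_0 = 3.
  323 = 2*158 + 7, so a_1 = 2.
  158 = 22*7 + 4, so a_2 = 22.
  7 = 1*4 + 3, so a_3 = 1.
  4 = 1*3 + 1, so a_4 = 1.
  3 = 3*1 + 0, so a_5 = 3.
so x = [3; 2, 22, 1, 1, 3].
Convergents (p_i = a_i*p_{i-1} + p_{i-2}, q_i = a_i*q_{i-1} + q_{i-2} with p_{-2}=0, p_{-1}=1, q_{-2}=1, q_{-1}=0), until the denominator exceeds 75:
  i=0: a_0=3, p_0 = 3*1 + 0 = 3, q_0 = 3*0 + 1 = 1.
  i=1: a_1=2, p_1 = 2*3 + 1 = 7, q_1 = 2*1 + 0 = 2.
  i=2: a_2=22, p_2 = 22*7 + 3 = 157, q_2 = 22*2 + 1 = 45.
  i=3: a_3=1, p_3 = 1*157 + 7 = 164, q_3 = 1*45 + 2 = 47.
  i=4: a_4=1, p_4 = 1*164 + 157 = 321, q_4 = 1*47 + 45 = 92.
q_4 = 92 > 75, so the last convergent with denominator <= 75 is p_3/q_3 = 164/47.
The closest fraction with denominator <= 75 is either p_3/q_3 or the intermediate fraction (k*p_3 + p_2)/(k*q_3 + q_2) with the largest k >= 1 whose denominator stays <= 75; these approach x as k grows, and every other convergent or intermediate fraction in range is farther away.
Largest k: floor((75 - q_2)/q_3) = floor((75 - 45)/47) = 0.
Since k = 0, no intermediate fraction beyond p_3/q_3 has denominator <= 75, so the convergent 164/47 is the closest (its error is |1127*47 - 164*323|/(323*47) = 3/15181).

164/47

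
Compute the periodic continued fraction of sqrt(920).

[30; (3, 60)]

Write x_i = (sqrt(920) + m_i)/d_i with (m_0, d_0) = (0, 1). a_0 = floor(sqrt(920)) = 30, since 30^2 = 900 <= 920 < 961 = 31^2.
Iterate m_{i+1} = d_i*a_i - m_i, d_{i+1} = (920 - m_{i+1}^2)/d_i, a_{i+1} = floor((a_0 + m_{i+1})/d_{i+1}):
  m_1 = 1*30 - 0 = 30, d_1 = (920 - 30^2)/1 = 20/1 = 20, a_1 = floor((30 + 30)/20) = 3.
  m_2 = 20*3 - 30 = 30, d_2 = (920 - 30^2)/20 = 20/20 = 1, a_2 = floor((30 + 30)/1) = 60.
  m_3 = 1*60 - 30 = 30, d_3 = (920 - 30^2)/1 = 20/1 = 20: (m_3, d_3) = (m_1, d_1) = (30, 20), so from here the quotients repeat a_1, a_2; the period length is 2.
Hence the expansion of sqrt(920) is a_0 = 30 followed by the repeating block 3, 60 (period 2).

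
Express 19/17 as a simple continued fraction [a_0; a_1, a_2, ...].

Run the Euclidean algorithm on 19 and 17; the successive quotients are the partial quotients a_0, a_1, ... (each step inverts the fractional part left over by the previous one):
  19 = 1*17 + 2, so a_0 = 1.
  17 = 8*2 + 1, so a_1 = 8.
  2 = 2*1 + 0, so a_2 = 2.
The remainder reaches 0 after 3 divisions, so the expansion has 3 partial quotients, read off in order.

[1; 8, 2]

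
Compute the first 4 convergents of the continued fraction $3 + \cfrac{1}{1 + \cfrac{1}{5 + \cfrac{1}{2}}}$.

Using the convergent recurrence p_i = a_i*p_{i-1} + p_{i-2}, q_i = a_i*q_{i-1} + q_{i-2} with p_{-2}=0, p_{-1}=1, q_{-2}=1, q_{-1}=0:
  i=0: a_0=3, p_0 = 3*1 + 0 = 3, q_0 = 3*0 + 1 = 1.
  i=1: a_1=1, p_1 = 1*3 + 1 = 4, q_1 = 1*1 + 0 = 1.
  i=2: a_2=5, p_2 = 5*4 + 3 = 23, q_2 = 5*1 + 1 = 6.
  i=3: a_3=2, p_3 = 2*23 + 4 = 50, q_3 = 2*6 + 1 = 13.

3/1, 4/1, 23/6, 50/13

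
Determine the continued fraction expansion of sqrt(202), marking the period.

[14; (4, 1, 2, 2, 1, 4, 28)]

Write x_i = (sqrt(202) + m_i)/d_i with (m_0, d_0) = (0, 1). a_0 = floor(sqrt(202)) = 14, since 14^2 = 196 <= 202 < 225 = 15^2.
Iterate m_{i+1} = d_i*a_i - m_i, d_{i+1} = (202 - m_{i+1}^2)/d_i, a_{i+1} = floor((a_0 + m_{i+1})/d_{i+1}):
  m_1 = 1*14 - 0 = 14, d_1 = (202 - 14^2)/1 = 6/1 = 6, a_1 = floor((14 + 14)/6) = 4.
  m_2 = 6*4 - 14 = 10, d_2 = (202 - 10^2)/6 = 102/6 = 17, a_2 = floor((14 + 10)/17) = 1.
  m_3 = 17*1 - 10 = 7, d_3 = (202 - 7^2)/17 = 153/17 = 9, a_3 = floor((14 + 7)/9) = 2.
  m_4 = 9*2 - 7 = 11, d_4 = (202 - 11^2)/9 = 81/9 = 9, a_4 = floor((14 + 11)/9) = 2.
  m_5 = 9*2 - 11 = 7, d_5 = (202 - 7^2)/9 = 153/9 = 17, a_5 = floor((14 + 7)/17) = 1.
  m_6 = 17*1 - 7 = 10, d_6 = (202 - 10^2)/17 = 102/17 = 6, a_6 = floor((14 + 10)/6) = 4.
  m_7 = 6*4 - 10 = 14, d_7 = (202 - 14^2)/6 = 6/6 = 1, a_7 = floor((14 + 14)/1) = 28.
  m_8 = 1*28 - 14 = 14, d_8 = (202 - 14^2)/1 = 6/1 = 6: (m_8, d_8) = (m_1, d_1) = (14, 6), so from here the quotients repeat a_1, ..., a_7; the period length is 7.
Hence the expansion of sqrt(202) is a_0 = 14 followed by the repeating block 4, 1, 2, 2, 1, 4, 28 (period 7).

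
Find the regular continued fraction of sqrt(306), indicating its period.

Write x_i = (sqrt(306) + m_i)/d_i with (m_0, d_0) = (0, 1). a_0 = floor(sqrt(306)) = 17, since 17^2 = 289 <= 306 < 324 = 18^2.
Iterate m_{i+1} = d_i*a_i - m_i, d_{i+1} = (306 - m_{i+1}^2)/d_i, a_{i+1} = floor((a_0 + m_{i+1})/d_{i+1}):
  m_1 = 1*17 - 0 = 17, d_1 = (306 - 17^2)/1 = 17/1 = 17, a_1 = floor((17 + 17)/17) = 2.
  m_2 = 17*2 - 17 = 17, d_2 = (306 - 17^2)/17 = 17/17 = 1, a_2 = floor((17 + 17)/1) = 34.
  m_3 = 1*34 - 17 = 17, d_3 = (306 - 17^2)/1 = 17/1 = 17: (m_3, d_3) = (m_1, d_1) = (17, 17), so from here the quotients repeat a_1, a_2; the period length is 2.
Hence the expansion of sqrt(306) is a_0 = 17 followed by the repeating block 2, 34 (period 2).

[17; (2, 34)]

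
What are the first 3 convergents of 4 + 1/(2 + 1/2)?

4/1, 9/2, 22/5

Using the convergent recurrence p_i = a_i*p_{i-1} + p_{i-2}, q_i = a_i*q_{i-1} + q_{i-2} with p_{-2}=0, p_{-1}=1, q_{-2}=1, q_{-1}=0:
  i=0: a_0=4, p_0 = 4*1 + 0 = 4, q_0 = 4*0 + 1 = 1.
  i=1: a_1=2, p_1 = 2*4 + 1 = 9, q_1 = 2*1 + 0 = 2.
  i=2: a_2=2, p_2 = 2*9 + 4 = 22, q_2 = 2*2 + 1 = 5.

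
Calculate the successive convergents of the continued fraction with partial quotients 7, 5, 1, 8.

Using the convergent recurrence p_i = a_i*p_{i-1} + p_{i-2}, q_i = a_i*q_{i-1} + q_{i-2} with p_{-2}=0, p_{-1}=1, q_{-2}=1, q_{-1}=0:
  i=0: a_0=7, p_0 = 7*1 + 0 = 7, q_0 = 7*0 + 1 = 1.
  i=1: a_1=5, p_1 = 5*7 + 1 = 36, q_1 = 5*1 + 0 = 5.
  i=2: a_2=1, p_2 = 1*36 + 7 = 43, q_2 = 1*5 + 1 = 6.
  i=3: a_3=8, p_3 = 8*43 + 36 = 380, q_3 = 8*6 + 5 = 53.

7/1, 36/5, 43/6, 380/53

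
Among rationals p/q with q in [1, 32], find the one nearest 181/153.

13/11

Expand x = 181/153 as a continued fraction with the Euclidean algorithm:
  181 = 1*153 + 28, so a_0 = 1.
  153 = 5*28 + 13, so a_1 = 5.
  28 = 2*13 + 2, so a_2 = 2.
  13 = 6*2 + 1, so a_3 = 6.
  2 = 2*1 + 0, so a_4 = 2.
so x = [1; 5, 2, 6, 2].
Convergents (p_i = a_i*p_{i-1} + p_{i-2}, q_i = a_i*q_{i-1} + q_{i-2} with p_{-2}=0, p_{-1}=1, q_{-2}=1, q_{-1}=0), until the denominator exceeds 32:
  i=0: a_0=1, p_0 = 1*1 + 0 = 1, q_0 = 1*0 + 1 = 1.
  i=1: a_1=5, p_1 = 5*1 + 1 = 6, q_1 = 5*1 + 0 = 5.
  i=2: a_2=2, p_2 = 2*6 + 1 = 13, q_2 = 2*5 + 1 = 11.
  i=3: a_3=6, p_3 = 6*13 + 6 = 84, q_3 = 6*11 + 5 = 71.
q_3 = 71 > 32, so the last convergent with denominator <= 32 is p_2/q_2 = 13/11.
The closest fraction with denominator <= 32 is either p_2/q_2 or the intermediate fraction (k*p_2 + p_1)/(k*q_2 + q_1) with the largest k >= 1 whose denominator stays <= 32; these approach x as k grows, and every other convergent or intermediate fraction in range is farther away.
Largest k: floor((32 - q_1)/q_2) = floor((32 - 5)/11) = 2.
That gives (2*13 + 6)/(2*11 + 5) = 32/27.
Compare the errors: |x - 13/11| = |181*11 - 13*153|/(153*11) = 2/1683, and |x - 32/27| = |181*27 - 32*153|/(153*27) = 9/4131.
Cross-multiplying, 2*4131 = 8262 < 15147 = 9*1683, so 2/1683 is smaller: the convergent 13/11 is closer to x than 32/27.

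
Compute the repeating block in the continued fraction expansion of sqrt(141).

Write x_i = (sqrt(141) + m_i)/d_i with (m_0, d_0) = (0, 1). a_0 = floor(sqrt(141)) = 11, since 11^2 = 121 <= 141 < 144 = 12^2.
Iterate m_{i+1} = d_i*a_i - m_i, d_{i+1} = (141 - m_{i+1}^2)/d_i, a_{i+1} = floor((a_0 + m_{i+1})/d_{i+1}):
  m_1 = 1*11 - 0 = 11, d_1 = (141 - 11^2)/1 = 20/1 = 20, a_1 = floor((11 + 11)/20) = 1.
  m_2 = 20*1 - 11 = 9, d_2 = (141 - 9^2)/20 = 60/20 = 3, a_2 = floor((11 + 9)/3) = 6.
  m_3 = 3*6 - 9 = 9, d_3 = (141 - 9^2)/3 = 60/3 = 20, a_3 = floor((11 + 9)/20) = 1.
  m_4 = 20*1 - 9 = 11, d_4 = (141 - 11^2)/20 = 20/20 = 1, a_4 = floor((11 + 11)/1) = 22.
  m_5 = 1*22 - 11 = 11, d_5 = (141 - 11^2)/1 = 20/1 = 20: (m_5, d_5) = (m_1, d_1) = (11, 20), so from here the quotients repeat a_1, ..., a_4; the period length is 4.
Hence the expansion of sqrt(141) is a_0 = 11 followed by the repeating block 1, 6, 1, 22 (period 4).

[11; (1, 6, 1, 22)]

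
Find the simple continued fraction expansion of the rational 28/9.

[3; 9]

Run the Euclidean algorithm on 28 and 9; the successive quotients are the partial quotients a_0, a_1, ... (each step inverts the fractional part left over by the previous one):
  28 = 3*9 + 1, so a_0 = 3.
  9 = 9*1 + 0, so a_1 = 9.
The remainder reaches 0 after 2 divisions, so the expansion has 2 partial quotients, read off in order.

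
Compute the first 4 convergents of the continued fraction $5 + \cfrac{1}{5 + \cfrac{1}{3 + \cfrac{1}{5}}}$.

Using the convergent recurrence p_i = a_i*p_{i-1} + p_{i-2}, q_i = a_i*q_{i-1} + q_{i-2} with p_{-2}=0, p_{-1}=1, q_{-2}=1, q_{-1}=0:
  i=0: a_0=5, p_0 = 5*1 + 0 = 5, q_0 = 5*0 + 1 = 1.
  i=1: a_1=5, p_1 = 5*5 + 1 = 26, q_1 = 5*1 + 0 = 5.
  i=2: a_2=3, p_2 = 3*26 + 5 = 83, q_2 = 3*5 + 1 = 16.
  i=3: a_3=5, p_3 = 5*83 + 26 = 441, q_3 = 5*16 + 5 = 85.

5/1, 26/5, 83/16, 441/85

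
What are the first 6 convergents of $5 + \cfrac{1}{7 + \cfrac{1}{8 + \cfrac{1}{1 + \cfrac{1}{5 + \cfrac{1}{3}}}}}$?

Using the convergent recurrence p_i = a_i*p_{i-1} + p_{i-2}, q_i = a_i*q_{i-1} + q_{i-2} with p_{-2}=0, p_{-1}=1, q_{-2}=1, q_{-1}=0:
  i=0: a_0=5, p_0 = 5*1 + 0 = 5, q_0 = 5*0 + 1 = 1.
  i=1: a_1=7, p_1 = 7*5 + 1 = 36, q_1 = 7*1 + 0 = 7.
  i=2: a_2=8, p_2 = 8*36 + 5 = 293, q_2 = 8*7 + 1 = 57.
  i=3: a_3=1, p_3 = 1*293 + 36 = 329, q_3 = 1*57 + 7 = 64.
  i=4: a_4=5, p_4 = 5*329 + 293 = 1938, q_4 = 5*64 + 57 = 377.
  i=5: a_5=3, p_5 = 3*1938 + 329 = 6143, q_5 = 3*377 + 64 = 1195.

5/1, 36/7, 293/57, 329/64, 1938/377, 6143/1195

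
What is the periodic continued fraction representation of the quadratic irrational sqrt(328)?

Write x_i = (sqrt(328) + m_i)/d_i with (m_0, d_0) = (0, 1). a_0 = floor(sqrt(328)) = 18, since 18^2 = 324 <= 328 < 361 = 19^2.
Iterate m_{i+1} = d_i*a_i - m_i, d_{i+1} = (328 - m_{i+1}^2)/d_i, a_{i+1} = floor((a_0 + m_{i+1})/d_{i+1}):
  m_1 = 1*18 - 0 = 18, d_1 = (328 - 18^2)/1 = 4/1 = 4, a_1 = floor((18 + 18)/4) = 9.
  m_2 = 4*9 - 18 = 18, d_2 = (328 - 18^2)/4 = 4/4 = 1, a_2 = floor((18 + 18)/1) = 36.
  m_3 = 1*36 - 18 = 18, d_3 = (328 - 18^2)/1 = 4/1 = 4: (m_3, d_3) = (m_1, d_1) = (18, 4), so from here the quotients repeat a_1, a_2; the period length is 2.
Hence the expansion of sqrt(328) is a_0 = 18 followed by the repeating block 9, 36 (period 2).

[18; (9, 36)]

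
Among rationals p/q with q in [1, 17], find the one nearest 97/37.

Expand x = 97/37 as a continued fraction with the Euclidean algorithm:
  97 = 2*37 + 23, so a_0 = 2.
  37 = 1*23 + 14, so a_1 = 1.
  23 = 1*14 + 9, so a_2 = 1.
  14 = 1*9 + 5, so a_3 = 1.
  9 = 1*5 + 4, so a_4 = 1.
  5 = 1*4 + 1, so a_5 = 1.
  4 = 4*1 + 0, so a_6 = 4.
so x = [2; 1, 1, 1, 1, 1, 4].
Convergents (p_i = a_i*p_{i-1} + p_{i-2}, q_i = a_i*q_{i-1} + q_{i-2} with p_{-2}=0, p_{-1}=1, q_{-2}=1, q_{-1}=0), until the denominator exceeds 17:
  i=0: a_0=2, p_0 = 2*1 + 0 = 2, q_0 = 2*0 + 1 = 1.
  i=1: a_1=1, p_1 = 1*2 + 1 = 3, q_1 = 1*1 + 0 = 1.
  i=2: a_2=1, p_2 = 1*3 + 2 = 5, q_2 = 1*1 + 1 = 2.
  i=3: a_3=1, p_3 = 1*5 + 3 = 8, q_3 = 1*2 + 1 = 3.
  i=4: a_4=1, p_4 = 1*8 + 5 = 13, q_4 = 1*3 + 2 = 5.
  i=5: a_5=1, p_5 = 1*13 + 8 = 21, q_5 = 1*5 + 3 = 8.
  i=6: a_6=4, p_6 = 4*21 + 13 = 97, q_6 = 4*8 + 5 = 37.
q_6 = 37 > 17, so the last convergent with denominator <= 17 is p_5/q_5 = 21/8.
The closest fraction with denominator <= 17 is either p_5/q_5 or the intermediate fraction (k*p_5 + p_4)/(k*q_5 + q_4) with the largest k >= 1 whose denominator stays <= 17; these approach x as k grows, and every other convergent or intermediate fraction in range is farther away.
Largest k: floor((17 - q_4)/q_5) = floor((17 - 5)/8) = 1.
That gives (1*21 + 13)/(1*8 + 5) = 34/13.
Compare the errors: |x - 21/8| = |97*8 - 21*37|/(37*8) = 1/296, and |x - 34/13| = |97*13 - 34*37|/(37*13) = 3/481.
Cross-multiplying, 1*481 = 481 < 888 = 3*296, so 1/296 is smaller: the convergent 21/8 is closer to x than 34/13.

21/8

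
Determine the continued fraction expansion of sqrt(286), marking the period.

Write x_i = (sqrt(286) + m_i)/d_i with (m_0, d_0) = (0, 1). a_0 = floor(sqrt(286)) = 16, since 16^2 = 256 <= 286 < 289 = 17^2.
Iterate m_{i+1} = d_i*a_i - m_i, d_{i+1} = (286 - m_{i+1}^2)/d_i, a_{i+1} = floor((a_0 + m_{i+1})/d_{i+1}):
  m_1 = 1*16 - 0 = 16, d_1 = (286 - 16^2)/1 = 30/1 = 30, a_1 = floor((16 + 16)/30) = 1.
  m_2 = 30*1 - 16 = 14, d_2 = (286 - 14^2)/30 = 90/30 = 3, a_2 = floor((16 + 14)/3) = 10.
  m_3 = 3*10 - 14 = 16, d_3 = (286 - 16^2)/3 = 30/3 = 10, a_3 = floor((16 + 16)/10) = 3.
  m_4 = 10*3 - 16 = 14, d_4 = (286 - 14^2)/10 = 90/10 = 9, a_4 = floor((16 + 14)/9) = 3.
  m_5 = 9*3 - 14 = 13, d_5 = (286 - 13^2)/9 = 117/9 = 13, a_5 = floor((16 + 13)/13) = 2.
  m_6 = 13*2 - 13 = 13, d_6 = (286 - 13^2)/13 = 117/13 = 9, a_6 = floor((16 + 13)/9) = 3.
  m_7 = 9*3 - 13 = 14, d_7 = (286 - 14^2)/9 = 90/9 = 10, a_7 = floor((16 + 14)/10) = 3.
  m_8 = 10*3 - 14 = 16, d_8 = (286 - 16^2)/10 = 30/10 = 3, a_8 = floor((16 + 16)/3) = 10.
  m_9 = 3*10 - 16 = 14, d_9 = (286 - 14^2)/3 = 90/3 = 30, a_9 = floor((16 + 14)/30) = 1.
  m_10 = 30*1 - 14 = 16, d_10 = (286 - 16^2)/30 = 30/30 = 1, a_10 = floor((16 + 16)/1) = 32.
  m_11 = 1*32 - 16 = 16, d_11 = (286 - 16^2)/1 = 30/1 = 30: (m_11, d_11) = (m_1, d_1) = (16, 30), so from here the quotients repeat a_1, ..., a_10; the period length is 10.
Hence the expansion of sqrt(286) is a_0 = 16 followed by the repeating block 1, 10, 3, 3, 2, 3, 3, 10, 1, 32 (period 10).

[16; (1, 10, 3, 3, 2, 3, 3, 10, 1, 32)]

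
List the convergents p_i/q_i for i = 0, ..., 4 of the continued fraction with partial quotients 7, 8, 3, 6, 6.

7/1, 57/8, 178/25, 1125/158, 6928/973

Using the convergent recurrence p_i = a_i*p_{i-1} + p_{i-2}, q_i = a_i*q_{i-1} + q_{i-2} with p_{-2}=0, p_{-1}=1, q_{-2}=1, q_{-1}=0:
  i=0: a_0=7, p_0 = 7*1 + 0 = 7, q_0 = 7*0 + 1 = 1.
  i=1: a_1=8, p_1 = 8*7 + 1 = 57, q_1 = 8*1 + 0 = 8.
  i=2: a_2=3, p_2 = 3*57 + 7 = 178, q_2 = 3*8 + 1 = 25.
  i=3: a_3=6, p_3 = 6*178 + 57 = 1125, q_3 = 6*25 + 8 = 158.
  i=4: a_4=6, p_4 = 6*1125 + 178 = 6928, q_4 = 6*158 + 25 = 973.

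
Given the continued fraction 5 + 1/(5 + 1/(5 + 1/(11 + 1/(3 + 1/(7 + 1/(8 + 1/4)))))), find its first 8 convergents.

Using the convergent recurrence p_i = a_i*p_{i-1} + p_{i-2}, q_i = a_i*q_{i-1} + q_{i-2} with p_{-2}=0, p_{-1}=1, q_{-2}=1, q_{-1}=0:
  i=0: a_0=5, p_0 = 5*1 + 0 = 5, q_0 = 5*0 + 1 = 1.
  i=1: a_1=5, p_1 = 5*5 + 1 = 26, q_1 = 5*1 + 0 = 5.
  i=2: a_2=5, p_2 = 5*26 + 5 = 135, q_2 = 5*5 + 1 = 26.
  i=3: a_3=11, p_3 = 11*135 + 26 = 1511, q_3 = 11*26 + 5 = 291.
  i=4: a_4=3, p_4 = 3*1511 + 135 = 4668, q_4 = 3*291 + 26 = 899.
  i=5: a_5=7, p_5 = 7*4668 + 1511 = 34187, q_5 = 7*899 + 291 = 6584.
  i=6: a_6=8, p_6 = 8*34187 + 4668 = 278164, q_6 = 8*6584 + 899 = 53571.
  i=7: a_7=4, p_7 = 4*278164 + 34187 = 1146843, q_7 = 4*53571 + 6584 = 220868.

5/1, 26/5, 135/26, 1511/291, 4668/899, 34187/6584, 278164/53571, 1146843/220868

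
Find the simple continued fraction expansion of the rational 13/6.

[2; 6]

Run the Euclidean algorithm on 13 and 6; the successive quotients are the partial quotients a_0, a_1, ... (each step inverts the fractional part left over by the previous one):
  13 = 2*6 + 1, so a_0 = 2.
  6 = 6*1 + 0, so a_1 = 6.
The remainder reaches 0 after 2 divisions, so the expansion has 2 partial quotients, read off in order.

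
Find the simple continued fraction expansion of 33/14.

[2; 2, 1, 4]

Run the Euclidean algorithm on 33 and 14; the successive quotients are the partial quotients a_0, a_1, ... (each step inverts the fractional part left over by the previous one):
  33 = 2*14 + 5, so a_0 = 2.
  14 = 2*5 + 4, so a_1 = 2.
  5 = 1*4 + 1, so a_2 = 1.
  4 = 4*1 + 0, so a_3 = 4.
The remainder reaches 0 after 4 divisions, so the expansion has 4 partial quotients, read off in order.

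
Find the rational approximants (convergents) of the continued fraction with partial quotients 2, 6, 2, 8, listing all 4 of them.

Using the convergent recurrence p_i = a_i*p_{i-1} + p_{i-2}, q_i = a_i*q_{i-1} + q_{i-2} with p_{-2}=0, p_{-1}=1, q_{-2}=1, q_{-1}=0:
  i=0: a_0=2, p_0 = 2*1 + 0 = 2, q_0 = 2*0 + 1 = 1.
  i=1: a_1=6, p_1 = 6*2 + 1 = 13, q_1 = 6*1 + 0 = 6.
  i=2: a_2=2, p_2 = 2*13 + 2 = 28, q_2 = 2*6 + 1 = 13.
  i=3: a_3=8, p_3 = 8*28 + 13 = 237, q_3 = 8*13 + 6 = 110.

2/1, 13/6, 28/13, 237/110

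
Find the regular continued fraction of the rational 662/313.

Run the Euclidean algorithm on 662 and 313; the successive quotients are the partial quotients a_0, a_1, ... (each step inverts the fractional part left over by the previous one):
  662 = 2*313 + 36, so a_0 = 2.
  313 = 8*36 + 25, so a_1 = 8.
  36 = 1*25 + 11, so a_2 = 1.
  25 = 2*11 + 3, so a_3 = 2.
  11 = 3*3 + 2, so a_4 = 3.
  3 = 1*2 + 1, so a_5 = 1.
  2 = 2*1 + 0, so a_6 = 2.
The remainder reaches 0 after 7 divisions, so the expansion has 7 partial quotients, read off in order.

[2; 8, 1, 2, 3, 1, 2]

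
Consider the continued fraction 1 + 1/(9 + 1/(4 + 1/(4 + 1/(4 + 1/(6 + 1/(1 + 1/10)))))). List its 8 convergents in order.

1/1, 10/9, 41/37, 174/157, 737/665, 4596/4147, 5333/4812, 57926/52267

Using the convergent recurrence p_i = a_i*p_{i-1} + p_{i-2}, q_i = a_i*q_{i-1} + q_{i-2} with p_{-2}=0, p_{-1}=1, q_{-2}=1, q_{-1}=0:
  i=0: a_0=1, p_0 = 1*1 + 0 = 1, q_0 = 1*0 + 1 = 1.
  i=1: a_1=9, p_1 = 9*1 + 1 = 10, q_1 = 9*1 + 0 = 9.
  i=2: a_2=4, p_2 = 4*10 + 1 = 41, q_2 = 4*9 + 1 = 37.
  i=3: a_3=4, p_3 = 4*41 + 10 = 174, q_3 = 4*37 + 9 = 157.
  i=4: a_4=4, p_4 = 4*174 + 41 = 737, q_4 = 4*157 + 37 = 665.
  i=5: a_5=6, p_5 = 6*737 + 174 = 4596, q_5 = 6*665 + 157 = 4147.
  i=6: a_6=1, p_6 = 1*4596 + 737 = 5333, q_6 = 1*4147 + 665 = 4812.
  i=7: a_7=10, p_7 = 10*5333 + 4596 = 57926, q_7 = 10*4812 + 4147 = 52267.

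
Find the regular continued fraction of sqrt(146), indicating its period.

Write x_i = (sqrt(146) + m_i)/d_i with (m_0, d_0) = (0, 1). a_0 = floor(sqrt(146)) = 12, since 12^2 = 144 <= 146 < 169 = 13^2.
Iterate m_{i+1} = d_i*a_i - m_i, d_{i+1} = (146 - m_{i+1}^2)/d_i, a_{i+1} = floor((a_0 + m_{i+1})/d_{i+1}):
  m_1 = 1*12 - 0 = 12, d_1 = (146 - 12^2)/1 = 2/1 = 2, a_1 = floor((12 + 12)/2) = 12.
  m_2 = 2*12 - 12 = 12, d_2 = (146 - 12^2)/2 = 2/2 = 1, a_2 = floor((12 + 12)/1) = 24.
  m_3 = 1*24 - 12 = 12, d_3 = (146 - 12^2)/1 = 2/1 = 2: (m_3, d_3) = (m_1, d_1) = (12, 2), so from here the quotients repeat a_1, a_2; the period length is 2.
Hence the expansion of sqrt(146) is a_0 = 12 followed by the repeating block 12, 24 (period 2).

[12; (12, 24)]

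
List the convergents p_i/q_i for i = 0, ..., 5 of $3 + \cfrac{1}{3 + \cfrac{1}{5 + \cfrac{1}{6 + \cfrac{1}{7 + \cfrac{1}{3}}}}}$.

3/1, 10/3, 53/16, 328/99, 2349/709, 7375/2226

Using the convergent recurrence p_i = a_i*p_{i-1} + p_{i-2}, q_i = a_i*q_{i-1} + q_{i-2} with p_{-2}=0, p_{-1}=1, q_{-2}=1, q_{-1}=0:
  i=0: a_0=3, p_0 = 3*1 + 0 = 3, q_0 = 3*0 + 1 = 1.
  i=1: a_1=3, p_1 = 3*3 + 1 = 10, q_1 = 3*1 + 0 = 3.
  i=2: a_2=5, p_2 = 5*10 + 3 = 53, q_2 = 5*3 + 1 = 16.
  i=3: a_3=6, p_3 = 6*53 + 10 = 328, q_3 = 6*16 + 3 = 99.
  i=4: a_4=7, p_4 = 7*328 + 53 = 2349, q_4 = 7*99 + 16 = 709.
  i=5: a_5=3, p_5 = 3*2349 + 328 = 7375, q_5 = 3*709 + 99 = 2226.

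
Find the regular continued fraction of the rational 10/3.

Run the Euclidean algorithm on 10 and 3; the successive quotients are the partial quotients a_0, a_1, ... (each step inverts the fractional part left over by the previous one):
  10 = 3*3 + 1, so a_0 = 3.
  3 = 3*1 + 0, so a_1 = 3.
The remainder reaches 0 after 2 divisions, so the expansion has 2 partial quotients, read off in order.

[3; 3]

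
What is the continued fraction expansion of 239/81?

Run the Euclidean algorithm on 239 and 81; the successive quotients are the partial quotients a_0, a_1, ... (each step inverts the fractional part left over by the previous one):
  239 = 2*81 + 77, so a_0 = 2.
  81 = 1*77 + 4, so a_1 = 1.
  77 = 19*4 + 1, so a_2 = 19.
  4 = 4*1 + 0, so a_3 = 4.
The remainder reaches 0 after 4 divisions, so the expansion has 4 partial quotients, read off in order.

[2; 1, 19, 4]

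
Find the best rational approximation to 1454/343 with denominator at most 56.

Expand x = 1454/343 as a continued fraction with the Euclidean algorithm:
  1454 = 4*343 + 82, so a_0 = 4.
  343 = 4*82 + 15, so a_1 = 4.
  82 = 5*15 + 7, so a_2 = 5.
  15 = 2*7 + 1, so a_3 = 2.
  7 = 7*1 + 0, so a_4 = 7.
so x = [4; 4, 5, 2, 7].
Convergents (p_i = a_i*p_{i-1} + p_{i-2}, q_i = a_i*q_{i-1} + q_{i-2} with p_{-2}=0, p_{-1}=1, q_{-2}=1, q_{-1}=0), until the denominator exceeds 56:
  i=0: a_0=4, p_0 = 4*1 + 0 = 4, q_0 = 4*0 + 1 = 1.
  i=1: a_1=4, p_1 = 4*4 + 1 = 17, q_1 = 4*1 + 0 = 4.
  i=2: a_2=5, p_2 = 5*17 + 4 = 89, q_2 = 5*4 + 1 = 21.
  i=3: a_3=2, p_3 = 2*89 + 17 = 195, q_3 = 2*21 + 4 = 46.
  i=4: a_4=7, p_4 = 7*195 + 89 = 1454, q_4 = 7*46 + 21 = 343.
q_4 = 343 > 56, so the last convergent with denominator <= 56 is p_3/q_3 = 195/46.
The closest fraction with denominator <= 56 is either p_3/q_3 or the intermediate fraction (k*p_3 + p_2)/(k*q_3 + q_2) with the largest k >= 1 whose denominator stays <= 56; these approach x as k grows, and every other convergent or intermediate fraction in range is farther away.
Largest k: floor((56 - q_2)/q_3) = floor((56 - 21)/46) = 0.
Since k = 0, no intermediate fraction beyond p_3/q_3 has denominator <= 56, so the convergent 195/46 is the closest (its error is |1454*46 - 195*343|/(343*46) = 1/15778).

195/46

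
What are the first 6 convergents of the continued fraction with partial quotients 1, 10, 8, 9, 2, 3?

Using the convergent recurrence p_i = a_i*p_{i-1} + p_{i-2}, q_i = a_i*q_{i-1} + q_{i-2} with p_{-2}=0, p_{-1}=1, q_{-2}=1, q_{-1}=0:
  i=0: a_0=1, p_0 = 1*1 + 0 = 1, q_0 = 1*0 + 1 = 1.
  i=1: a_1=10, p_1 = 10*1 + 1 = 11, q_1 = 10*1 + 0 = 10.
  i=2: a_2=8, p_2 = 8*11 + 1 = 89, q_2 = 8*10 + 1 = 81.
  i=3: a_3=9, p_3 = 9*89 + 11 = 812, q_3 = 9*81 + 10 = 739.
  i=4: a_4=2, p_4 = 2*812 + 89 = 1713, q_4 = 2*739 + 81 = 1559.
  i=5: a_5=3, p_5 = 3*1713 + 812 = 5951, q_5 = 3*1559 + 739 = 5416.

1/1, 11/10, 89/81, 812/739, 1713/1559, 5951/5416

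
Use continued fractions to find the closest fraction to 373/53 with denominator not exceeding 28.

Expand x = 373/53 as a continued fraction with the Euclidean algorithm:
  373 = 7*53 + 2, so a_0 = 7.
  53 = 26*2 + 1, so a_1 = 26.
  2 = 2*1 + 0, so a_2 = 2.
so x = [7; 26, 2].
Convergents (p_i = a_i*p_{i-1} + p_{i-2}, q_i = a_i*q_{i-1} + q_{i-2} with p_{-2}=0, p_{-1}=1, q_{-2}=1, q_{-1}=0), until the denominator exceeds 28:
  i=0: a_0=7, p_0 = 7*1 + 0 = 7, q_0 = 7*0 + 1 = 1.
  i=1: a_1=26, p_1 = 26*7 + 1 = 183, q_1 = 26*1 + 0 = 26.
  i=2: a_2=2, p_2 = 2*183 + 7 = 373, q_2 = 2*26 + 1 = 53.
q_2 = 53 > 28, so the last convergent with denominator <= 28 is p_1/q_1 = 183/26.
The closest fraction with denominator <= 28 is either p_1/q_1 or the intermediate fraction (k*p_1 + p_0)/(k*q_1 + q_0) with the largest k >= 1 whose denominator stays <= 28; these approach x as k grows, and every other convergent or intermediate fraction in range is farther away.
Largest k: floor((28 - q_0)/q_1) = floor((28 - 1)/26) = 1.
That gives (1*183 + 7)/(1*26 + 1) = 190/27.
Compare the errors: |x - 183/26| = |373*26 - 183*53|/(53*26) = 1/1378, and |x - 190/27| = |373*27 - 190*53|/(53*27) = 1/1431.
Cross-multiplying, 1*1378 = 1378 < 1431 = 1*1431, so 1/1431 is smaller: the intermediate fraction 190/27 is closer to x than 183/26.

190/27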